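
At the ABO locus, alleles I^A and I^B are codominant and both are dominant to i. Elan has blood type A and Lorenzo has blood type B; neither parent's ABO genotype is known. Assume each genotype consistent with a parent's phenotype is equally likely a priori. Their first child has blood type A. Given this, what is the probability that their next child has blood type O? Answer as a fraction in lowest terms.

Possible genotypes: Elan ∈ {I^A I^A, I^A i}; Lorenzo ∈ {I^B I^B, I^B i}.
Weight each parental genotype pair by prior × P(type-A child):
  I^A I^A × I^B i: posterior weight 2/3; P(next child type O) = 0.
  I^A i × I^B i: posterior weight 1/3; P(next child type O) = 1/4.
Weighted sum = 1/12.

1/12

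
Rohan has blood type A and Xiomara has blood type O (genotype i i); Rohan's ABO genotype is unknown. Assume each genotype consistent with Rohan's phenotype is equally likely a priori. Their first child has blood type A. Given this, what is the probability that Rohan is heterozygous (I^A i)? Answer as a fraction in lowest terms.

Possible genotypes: Rohan ∈ {I^A I^A, I^A i}; Xiomara ∈ {i i}.
Weight each parental genotype pair by prior × P(type-A child):
  I^A I^A × i i: posterior weight 2/3.
  I^A i × i i: posterior weight 1/3.
Sum the posterior weight over pairs where Rohan is I^A i: 1/3.

1/3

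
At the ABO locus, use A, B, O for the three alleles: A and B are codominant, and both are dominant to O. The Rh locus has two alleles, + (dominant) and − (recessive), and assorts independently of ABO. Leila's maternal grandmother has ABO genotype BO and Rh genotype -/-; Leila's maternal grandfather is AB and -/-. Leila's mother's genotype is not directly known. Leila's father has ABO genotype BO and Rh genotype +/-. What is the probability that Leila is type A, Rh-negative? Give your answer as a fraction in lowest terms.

Leila's mother's ABO genotype from BO × AB: 1/4 AB, 1/4 AO, 1/4 BB, 1/4 BO.
Crossing each possibility with the father BO and summing P(type A): 1/4·1/4 + 1/4·1/4 + 1/4·0 + 1/4·0 = 1/8.
Similarly for Rh via the mother's Rh distribution: P(Rh-) = 1/2.
Independent loci: 1/8 × 1/2 = 1/16.

1/16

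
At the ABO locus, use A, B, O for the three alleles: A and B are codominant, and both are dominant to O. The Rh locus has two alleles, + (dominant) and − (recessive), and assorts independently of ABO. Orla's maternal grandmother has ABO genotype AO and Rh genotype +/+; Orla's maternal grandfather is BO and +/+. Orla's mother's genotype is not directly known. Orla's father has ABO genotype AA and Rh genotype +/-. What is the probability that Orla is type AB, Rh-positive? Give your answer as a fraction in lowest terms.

1/4

Orla's mother's ABO genotype from AO × BO: 1/4 AB, 1/4 AO, 1/4 BO, 1/4 OO.
Crossing each possibility with the father AA and summing P(type AB): 1/4·1/2 + 1/4·0 + 1/4·1/2 + 1/4·0 = 1/4.
Similarly for Rh via the mother's Rh distribution: P(Rh+) = 1.
Independent loci: 1/4 × 1 = 1/4.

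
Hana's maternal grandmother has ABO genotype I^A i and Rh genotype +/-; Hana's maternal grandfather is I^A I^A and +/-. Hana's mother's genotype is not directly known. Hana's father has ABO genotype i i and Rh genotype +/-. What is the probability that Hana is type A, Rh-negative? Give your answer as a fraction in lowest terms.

Hana's mother's ABO genotype from I^A i × I^A I^A: 1/2 I^A I^A, 1/2 I^A i.
Crossing each possibility with the father i i and summing P(type A): 1/2·1 + 1/2·1/2 = 3/4.
Similarly for Rh via the mother's Rh distribution: P(Rh-) = 1/4.
Independent loci: 3/4 × 1/4 = 3/16.

3/16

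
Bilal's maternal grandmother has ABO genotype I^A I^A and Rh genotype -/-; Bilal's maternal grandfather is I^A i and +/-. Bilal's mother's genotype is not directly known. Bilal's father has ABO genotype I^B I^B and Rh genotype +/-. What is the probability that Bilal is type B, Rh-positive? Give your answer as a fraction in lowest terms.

Bilal's mother's ABO genotype from I^A I^A × I^A i: 1/2 I^A I^A, 1/2 I^A i.
Crossing each possibility with the father I^B I^B and summing P(type B): 1/2·0 + 1/2·1/2 = 1/4.
Similarly for Rh via the mother's Rh distribution: P(Rh+) = 5/8.
Independent loci: 1/4 × 5/8 = 5/32.

5/32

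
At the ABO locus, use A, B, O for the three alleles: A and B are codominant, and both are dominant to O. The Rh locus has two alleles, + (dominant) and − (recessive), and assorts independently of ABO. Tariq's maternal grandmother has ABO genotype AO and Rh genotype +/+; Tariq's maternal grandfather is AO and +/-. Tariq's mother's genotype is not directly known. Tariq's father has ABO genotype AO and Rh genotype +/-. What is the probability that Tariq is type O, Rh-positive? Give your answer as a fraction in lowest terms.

Tariq's mother's ABO genotype from AO × AO: 1/4 AA, 1/2 AO, 1/4 OO.
Crossing each possibility with the father AO and summing P(type O): 1/4·0 + 1/2·1/4 + 1/4·1/2 = 1/4.
Similarly for Rh via the mother's Rh distribution: P(Rh+) = 7/8.
Independent loci: 1/4 × 7/8 = 7/32.

7/32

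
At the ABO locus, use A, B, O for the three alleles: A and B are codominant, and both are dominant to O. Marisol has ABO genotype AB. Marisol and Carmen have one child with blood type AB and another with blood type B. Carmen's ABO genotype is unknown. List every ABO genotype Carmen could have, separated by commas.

For each candidate genotype of Carmen, check whether crossing it with AB can produce every observed child phenotype.
  AA → possible child types {A, AB} ✗
  AB → possible child types {A, B, AB} ✓
  AO → possible child types {A, B, AB} ✓
  BB → possible child types {B, AB} ✓
  BO → possible child types {A, B, AB} ✓
  OO → possible child types {A, B} ✗

AB, AO, BB, BO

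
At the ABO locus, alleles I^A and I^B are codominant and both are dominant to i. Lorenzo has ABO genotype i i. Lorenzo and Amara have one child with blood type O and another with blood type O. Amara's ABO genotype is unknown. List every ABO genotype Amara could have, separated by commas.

I^A i, I^B i, i i

For each candidate genotype of Amara, check whether crossing it with i i can produce every observed child phenotype.
  I^A I^A → possible child types {A} ✗
  I^A I^B → possible child types {A, B} ✗
  I^A i → possible child types {O, A} ✓
  I^B I^B → possible child types {B} ✗
  I^B i → possible child types {O, B} ✓
  i i → possible child types {O} ✓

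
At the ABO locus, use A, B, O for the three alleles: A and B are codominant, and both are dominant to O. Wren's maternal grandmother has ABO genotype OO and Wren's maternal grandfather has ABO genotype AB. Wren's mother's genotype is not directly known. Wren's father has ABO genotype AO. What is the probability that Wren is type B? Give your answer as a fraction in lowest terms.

Wren's mother's ABO genotype from OO × AB: 1/2 AO, 1/2 BO.
Crossing each possibility with the father AO and summing P(type B): 1/2·0 + 1/2·1/4 = 1/8.

1/8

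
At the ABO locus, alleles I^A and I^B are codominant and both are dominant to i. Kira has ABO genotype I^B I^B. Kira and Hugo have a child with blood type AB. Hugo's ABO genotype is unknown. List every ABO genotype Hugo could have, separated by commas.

For each candidate genotype of Hugo, check whether crossing it with I^B I^B can produce every observed child phenotype.
  I^A I^A → possible child types {AB} ✓
  I^A I^B → possible child types {B, AB} ✓
  I^A i → possible child types {B, AB} ✓
  I^B I^B → possible child types {B} ✗
  I^B i → possible child types {B} ✗
  i i → possible child types {B} ✗

I^A I^A, I^A I^B, I^A i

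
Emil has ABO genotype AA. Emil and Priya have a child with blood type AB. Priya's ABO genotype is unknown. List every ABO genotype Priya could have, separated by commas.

For each candidate genotype of Priya, check whether crossing it with AA can produce every observed child phenotype.
  AA → possible child types {A} ✗
  AB → possible child types {A, AB} ✓
  AO → possible child types {A} ✗
  BB → possible child types {AB} ✓
  BO → possible child types {A, AB} ✓
  OO → possible child types {A} ✗

AB, BB, BO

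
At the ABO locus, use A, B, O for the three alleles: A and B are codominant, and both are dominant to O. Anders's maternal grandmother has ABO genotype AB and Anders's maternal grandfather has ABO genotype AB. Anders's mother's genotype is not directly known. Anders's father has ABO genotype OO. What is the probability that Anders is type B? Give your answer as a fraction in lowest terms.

1/2

Anders's mother's ABO genotype from AB × AB: 1/4 AA, 1/2 AB, 1/4 BB.
Crossing each possibility with the father OO and summing P(type B): 1/4·0 + 1/2·1/2 + 1/4·1 = 1/2.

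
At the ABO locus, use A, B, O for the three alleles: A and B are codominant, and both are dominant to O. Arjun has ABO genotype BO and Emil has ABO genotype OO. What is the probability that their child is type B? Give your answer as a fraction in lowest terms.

ABO cross BO × OO → offspring phenotypes: 1/2 O, 1/2 B.
So P(type B) = 1/2.

1/2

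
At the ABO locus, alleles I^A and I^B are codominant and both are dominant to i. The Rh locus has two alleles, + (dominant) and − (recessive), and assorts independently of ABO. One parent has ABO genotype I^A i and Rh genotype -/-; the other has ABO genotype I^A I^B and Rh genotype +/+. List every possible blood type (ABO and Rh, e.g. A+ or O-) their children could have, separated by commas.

Gametes from I^A i × I^A I^B give offspring ABO genotypes I^A I^A, I^A I^B, I^A i, I^B i, i.e. phenotypes A, B, AB.
Rh cross -/- × +/+ → phenotypes Rh+.
Combining independently: A+, B+, AB+.

A+, B+, AB+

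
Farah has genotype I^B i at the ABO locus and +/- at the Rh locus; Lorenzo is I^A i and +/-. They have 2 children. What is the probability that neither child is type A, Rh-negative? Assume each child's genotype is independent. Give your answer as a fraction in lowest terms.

225/256

ABO cross I^B i × I^A i → 1/4 O, 1/4 A, 1/4 B, 1/4 AB.
Rh cross +/- × +/- → 3/4 Rh+, 1/4 Rh-; so P(type A, Rh-negative) = 1/4 × 1/4 = 1/16 per child.
P(not type A, Rh-negative) = 15/16 for one child; (15/16)^2 = 225/256.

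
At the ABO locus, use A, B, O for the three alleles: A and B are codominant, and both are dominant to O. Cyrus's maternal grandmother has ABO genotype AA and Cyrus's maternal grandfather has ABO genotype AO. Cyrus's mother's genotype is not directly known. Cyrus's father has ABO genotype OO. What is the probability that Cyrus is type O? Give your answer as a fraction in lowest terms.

1/4

Cyrus's mother's ABO genotype from AA × AO: 1/2 AA, 1/2 AO.
Crossing each possibility with the father OO and summing P(type O): 1/2·0 + 1/2·1/2 = 1/4.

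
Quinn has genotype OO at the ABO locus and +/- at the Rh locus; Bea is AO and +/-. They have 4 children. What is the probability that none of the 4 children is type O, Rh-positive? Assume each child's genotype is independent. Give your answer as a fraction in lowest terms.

ABO cross OO × AO → 1/2 O, 1/2 A.
Rh cross +/- × +/- → 3/4 Rh+, 1/4 Rh-; so P(type O, Rh-positive) = 1/2 × 3/4 = 3/8 per child.
P(not type O, Rh-positive) = 5/8 for one child; (5/8)^4 = 625/4096.

625/4096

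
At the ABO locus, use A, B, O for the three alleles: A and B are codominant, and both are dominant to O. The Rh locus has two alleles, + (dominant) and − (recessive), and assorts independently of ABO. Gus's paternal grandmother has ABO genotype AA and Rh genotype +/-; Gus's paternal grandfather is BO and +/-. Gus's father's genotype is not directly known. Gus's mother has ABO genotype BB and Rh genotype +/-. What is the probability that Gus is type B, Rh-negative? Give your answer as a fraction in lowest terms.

Gus's father's ABO genotype from AA × BO: 1/2 AB, 1/2 AO.
Crossing each possibility with the mother BB and summing P(type B): 1/2·1/2 + 1/2·1/2 = 1/2.
Similarly for Rh via the father's Rh distribution: P(Rh-) = 1/4.
Independent loci: 1/2 × 1/4 = 1/8.

1/8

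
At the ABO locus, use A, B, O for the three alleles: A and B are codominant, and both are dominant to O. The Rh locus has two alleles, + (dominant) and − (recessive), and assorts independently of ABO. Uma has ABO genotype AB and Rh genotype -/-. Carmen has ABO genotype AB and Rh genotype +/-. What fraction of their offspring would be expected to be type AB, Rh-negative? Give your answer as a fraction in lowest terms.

ABO cross AB × AB → offspring phenotypes: 1/4 A, 1/4 B, 1/2 AB.
Rh cross -/- × +/- → 1/2 Rh+, 1/2 Rh-.
Independent loci: P(type AB, Rh-negative) = 1/2 × 1/2 = 1/4.

1/4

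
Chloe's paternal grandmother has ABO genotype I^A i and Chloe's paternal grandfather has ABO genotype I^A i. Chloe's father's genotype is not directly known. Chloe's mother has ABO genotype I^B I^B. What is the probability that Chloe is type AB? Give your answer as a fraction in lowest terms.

Chloe's father's ABO genotype from I^A i × I^A i: 1/4 I^A I^A, 1/2 I^A i, 1/4 i i.
Crossing each possibility with the mother I^B I^B and summing P(type AB): 1/4·1 + 1/2·1/2 + 1/4·0 = 1/2.

1/2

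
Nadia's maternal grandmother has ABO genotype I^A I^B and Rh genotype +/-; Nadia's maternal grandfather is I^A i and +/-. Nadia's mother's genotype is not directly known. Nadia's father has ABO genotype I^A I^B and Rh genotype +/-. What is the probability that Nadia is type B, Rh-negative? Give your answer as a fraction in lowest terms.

Nadia's mother's ABO genotype from I^A I^B × I^A i: 1/4 I^A I^A, 1/4 I^A I^B, 1/4 I^A i, 1/4 I^B i.
Crossing each possibility with the father I^A I^B and summing P(type B): 1/4·0 + 1/4·1/4 + 1/4·1/4 + 1/4·1/2 = 1/4.
Similarly for Rh via the mother's Rh distribution: P(Rh-) = 1/4.
Independent loci: 1/4 × 1/4 = 1/16.

1/16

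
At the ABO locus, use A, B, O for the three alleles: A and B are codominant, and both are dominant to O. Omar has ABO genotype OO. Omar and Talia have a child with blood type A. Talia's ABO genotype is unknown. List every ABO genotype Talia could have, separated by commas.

For each candidate genotype of Talia, check whether crossing it with OO can produce every observed child phenotype.
  AA → possible child types {A} ✓
  AB → possible child types {A, B} ✓
  AO → possible child types {O, A} ✓
  BB → possible child types {B} ✗
  BO → possible child types {O, B} ✗
  OO → possible child types {O} ✗

AA, AB, AO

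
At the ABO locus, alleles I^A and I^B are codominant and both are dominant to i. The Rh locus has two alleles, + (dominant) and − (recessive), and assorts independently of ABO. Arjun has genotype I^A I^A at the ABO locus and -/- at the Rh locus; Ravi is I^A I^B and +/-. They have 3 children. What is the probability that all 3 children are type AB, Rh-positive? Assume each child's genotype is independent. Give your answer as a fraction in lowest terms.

ABO cross I^A I^A × I^A I^B → 1/2 A, 1/2 AB.
Rh cross -/- × +/- → 1/2 Rh+, 1/2 Rh-; so P(type AB, Rh-positive) = 1/2 × 1/2 = 1/4 per child.
All 3 independent: (1/4)^3 = 1/64.

1/64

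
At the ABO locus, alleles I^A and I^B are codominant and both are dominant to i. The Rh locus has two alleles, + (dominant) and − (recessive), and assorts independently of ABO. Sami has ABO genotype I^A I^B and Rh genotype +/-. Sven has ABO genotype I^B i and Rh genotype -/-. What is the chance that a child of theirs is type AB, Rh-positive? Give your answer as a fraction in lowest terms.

1/8

ABO cross I^A I^B × I^B i → offspring phenotypes: 1/4 A, 1/2 B, 1/4 AB.
Rh cross +/- × -/- → 1/2 Rh+, 1/2 Rh-.
Independent loci: P(type AB, Rh-positive) = 1/4 × 1/2 = 1/8.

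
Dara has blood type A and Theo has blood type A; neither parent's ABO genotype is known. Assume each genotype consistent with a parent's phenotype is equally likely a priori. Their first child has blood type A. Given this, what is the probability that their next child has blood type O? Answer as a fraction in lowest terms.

1/20

Possible genotypes: Dara ∈ {AA, AO}; Theo ∈ {AA, AO}.
Weight each parental genotype pair by prior × P(type-A child):
  AA × AA: posterior weight 4/15; P(next child type O) = 0.
  AA × AO: posterior weight 4/15; P(next child type O) = 0.
  AO × AA: posterior weight 4/15; P(next child type O) = 0.
  AO × AO: posterior weight 1/5; P(next child type O) = 1/4.
Weighted sum = 1/20.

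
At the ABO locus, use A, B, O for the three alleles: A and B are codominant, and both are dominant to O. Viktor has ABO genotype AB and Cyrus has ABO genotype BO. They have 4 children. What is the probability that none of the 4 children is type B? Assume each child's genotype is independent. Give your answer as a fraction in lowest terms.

1/16

ABO cross AB × BO → 1/4 A, 1/2 B, 1/4 AB.
So P(type B) = 1/2 per child.
P(not type B) = 1/2 for one child; (1/2)^4 = 1/16.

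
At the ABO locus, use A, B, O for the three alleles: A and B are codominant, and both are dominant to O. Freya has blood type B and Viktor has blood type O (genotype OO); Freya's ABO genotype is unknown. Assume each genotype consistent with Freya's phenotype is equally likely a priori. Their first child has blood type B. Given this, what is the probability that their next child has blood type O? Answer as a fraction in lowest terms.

1/6

Possible genotypes: Freya ∈ {BB, BO}; Viktor ∈ {OO}.
Weight each parental genotype pair by prior × P(type-B child):
  BB × OO: posterior weight 2/3; P(next child type O) = 0.
  BO × OO: posterior weight 1/3; P(next child type O) = 1/2.
Weighted sum = 1/6.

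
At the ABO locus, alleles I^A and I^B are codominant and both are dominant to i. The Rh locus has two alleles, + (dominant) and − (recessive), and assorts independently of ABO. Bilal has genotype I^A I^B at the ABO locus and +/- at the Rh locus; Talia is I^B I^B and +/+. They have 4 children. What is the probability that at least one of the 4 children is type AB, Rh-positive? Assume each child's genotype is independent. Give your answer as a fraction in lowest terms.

15/16

ABO cross I^A I^B × I^B I^B → 1/2 B, 1/2 AB.
Rh cross +/- × +/+ → 1 Rh+; so P(type AB, Rh-positive) = 1/2 × 1 = 1/2 per child.
P(none) = (1/2)^4 = 1/16; P(at least one) = 1 − 1/16 = 15/16.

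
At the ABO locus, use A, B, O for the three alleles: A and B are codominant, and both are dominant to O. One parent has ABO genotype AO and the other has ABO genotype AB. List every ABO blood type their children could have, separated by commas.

A, B, AB

Gametes from AO × AB give offspring ABO genotypes AA, AB, AO, BO, i.e. phenotypes A, B, AB.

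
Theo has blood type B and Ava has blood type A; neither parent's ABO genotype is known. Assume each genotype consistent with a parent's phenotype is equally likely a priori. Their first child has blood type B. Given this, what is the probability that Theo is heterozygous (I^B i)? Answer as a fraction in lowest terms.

Possible genotypes: Theo ∈ {I^B I^B, I^B i}; Ava ∈ {I^A I^A, I^A i}.
Weight each parental genotype pair by prior × P(type-B child):
  I^B I^B × I^A i: posterior weight 2/3.
  I^B i × I^A i: posterior weight 1/3.
Sum the posterior weight over pairs where Theo is I^B i: 1/3.

1/3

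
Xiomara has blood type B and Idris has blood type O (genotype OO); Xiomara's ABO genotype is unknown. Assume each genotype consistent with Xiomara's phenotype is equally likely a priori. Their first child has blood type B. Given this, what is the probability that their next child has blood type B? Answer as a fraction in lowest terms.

Possible genotypes: Xiomara ∈ {BB, BO}; Idris ∈ {OO}.
Weight each parental genotype pair by prior × P(type-B child):
  BB × OO: posterior weight 2/3; P(next child type B) = 1.
  BO × OO: posterior weight 1/3; P(next child type B) = 1/2.
Weighted sum = 5/6.

5/6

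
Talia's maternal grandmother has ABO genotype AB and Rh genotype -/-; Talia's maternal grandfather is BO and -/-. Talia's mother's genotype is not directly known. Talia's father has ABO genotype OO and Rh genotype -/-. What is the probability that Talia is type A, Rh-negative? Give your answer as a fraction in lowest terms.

Talia's mother's ABO genotype from AB × BO: 1/4 AB, 1/4 AO, 1/4 BB, 1/4 BO.
Crossing each possibility with the father OO and summing P(type A): 1/4·1/2 + 1/4·1/2 + 1/4·0 + 1/4·0 = 1/4.
Similarly for Rh via the mother's Rh distribution: P(Rh-) = 1.
Independent loci: 1/4 × 1 = 1/4.

1/4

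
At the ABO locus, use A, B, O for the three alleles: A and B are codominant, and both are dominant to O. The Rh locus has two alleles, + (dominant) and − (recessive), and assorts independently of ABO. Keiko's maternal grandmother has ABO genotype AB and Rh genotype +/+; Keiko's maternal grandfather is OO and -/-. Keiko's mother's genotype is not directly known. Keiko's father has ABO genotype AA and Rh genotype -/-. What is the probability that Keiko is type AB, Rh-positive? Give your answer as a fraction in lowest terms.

1/8

Keiko's mother's ABO genotype from AB × OO: 1/2 AO, 1/2 BO.
Crossing each possibility with the father AA and summing P(type AB): 1/2·0 + 1/2·1/2 = 1/4.
Similarly for Rh via the mother's Rh distribution: P(Rh+) = 1/2.
Independent loci: 1/4 × 1/2 = 1/8.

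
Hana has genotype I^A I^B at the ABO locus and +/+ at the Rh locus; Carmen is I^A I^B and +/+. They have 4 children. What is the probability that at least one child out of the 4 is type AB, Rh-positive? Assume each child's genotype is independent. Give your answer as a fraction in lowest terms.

15/16

ABO cross I^A I^B × I^A I^B → 1/4 A, 1/4 B, 1/2 AB.
Rh cross +/+ × +/+ → 1 Rh+; so P(type AB, Rh-positive) = 1/2 × 1 = 1/2 per child.
P(none) = (1/2)^4 = 1/16; P(at least one) = 1 − 1/16 = 15/16.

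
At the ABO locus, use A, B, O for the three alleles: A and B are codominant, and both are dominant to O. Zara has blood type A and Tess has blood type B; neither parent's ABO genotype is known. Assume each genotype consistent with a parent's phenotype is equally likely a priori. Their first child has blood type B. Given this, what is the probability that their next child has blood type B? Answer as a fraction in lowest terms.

Possible genotypes: Zara ∈ {AA, AO}; Tess ∈ {BB, BO}.
Weight each parental genotype pair by prior × P(type-B child):
  AO × BB: posterior weight 2/3; P(next child type B) = 1/2.
  AO × BO: posterior weight 1/3; P(next child type B) = 1/4.
Weighted sum = 5/12.

5/12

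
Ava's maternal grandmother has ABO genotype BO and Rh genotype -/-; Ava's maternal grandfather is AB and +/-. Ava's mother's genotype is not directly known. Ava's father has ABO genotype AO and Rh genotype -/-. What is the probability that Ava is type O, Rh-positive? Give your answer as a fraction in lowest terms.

1/32

Ava's mother's ABO genotype from BO × AB: 1/4 AB, 1/4 AO, 1/4 BB, 1/4 BO.
Crossing each possibility with the father AO and summing P(type O): 1/4·0 + 1/4·1/4 + 1/4·0 + 1/4·1/4 = 1/8.
Similarly for Rh via the mother's Rh distribution: P(Rh+) = 1/4.
Independent loci: 1/8 × 1/4 = 1/32.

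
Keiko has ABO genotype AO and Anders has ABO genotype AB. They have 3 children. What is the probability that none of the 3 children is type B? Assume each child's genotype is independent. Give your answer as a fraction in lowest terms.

ABO cross AO × AB → 1/2 A, 1/4 B, 1/4 AB.
So P(type B) = 1/4 per child.
P(not type B) = 3/4 for one child; (3/4)^3 = 27/64.

27/64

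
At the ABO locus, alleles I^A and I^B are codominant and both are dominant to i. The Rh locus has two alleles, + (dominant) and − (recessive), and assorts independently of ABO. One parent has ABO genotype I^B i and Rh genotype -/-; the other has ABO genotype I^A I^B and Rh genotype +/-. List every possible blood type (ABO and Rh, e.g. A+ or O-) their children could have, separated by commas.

A+, A-, B+, B-, AB+, AB-

Gametes from I^B i × I^A I^B give offspring ABO genotypes I^A I^B, I^A i, I^B I^B, I^B i, i.e. phenotypes A, B, AB.
Rh cross -/- × +/- → phenotypes Rh+, Rh-.
Combining independently: A+, A-, B+, B-, AB+, AB-.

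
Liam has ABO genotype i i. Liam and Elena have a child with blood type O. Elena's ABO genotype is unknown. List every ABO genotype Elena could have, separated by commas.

For each candidate genotype of Elena, check whether crossing it with i i can produce every observed child phenotype.
  I^A I^A → possible child types {A} ✗
  I^A I^B → possible child types {A, B} ✗
  I^A i → possible child types {O, A} ✓
  I^B I^B → possible child types {B} ✗
  I^B i → possible child types {O, B} ✓
  i i → possible child types {O} ✓

I^A i, I^B i, i i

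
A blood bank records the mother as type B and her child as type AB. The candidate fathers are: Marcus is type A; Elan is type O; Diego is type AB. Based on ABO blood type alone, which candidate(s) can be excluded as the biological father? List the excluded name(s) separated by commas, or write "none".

A candidate is excluded only if no genotype consistent with his phenotype could produce a type AB child with a type B mother.
Elan (type O): no genotype consistent with that phenotype can produce a type-AB child with a type-B mother.

Elan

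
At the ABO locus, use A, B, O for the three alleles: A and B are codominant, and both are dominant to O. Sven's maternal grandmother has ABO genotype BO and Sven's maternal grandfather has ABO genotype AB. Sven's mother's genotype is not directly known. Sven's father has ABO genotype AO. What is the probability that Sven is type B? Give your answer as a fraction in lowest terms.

Sven's mother's ABO genotype from BO × AB: 1/4 AB, 1/4 AO, 1/4 BB, 1/4 BO.
Crossing each possibility with the father AO and summing P(type B): 1/4·1/4 + 1/4·0 + 1/4·1/2 + 1/4·1/4 = 1/4.

1/4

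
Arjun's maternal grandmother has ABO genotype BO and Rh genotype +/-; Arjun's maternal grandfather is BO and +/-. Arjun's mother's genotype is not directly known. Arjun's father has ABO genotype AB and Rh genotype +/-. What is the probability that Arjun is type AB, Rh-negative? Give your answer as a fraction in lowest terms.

1/16

Arjun's mother's ABO genotype from BO × BO: 1/4 BB, 1/2 BO, 1/4 OO.
Crossing each possibility with the father AB and summing P(type AB): 1/4·1/2 + 1/2·1/4 + 1/4·0 = 1/4.
Similarly for Rh via the mother's Rh distribution: P(Rh-) = 1/4.
Independent loci: 1/4 × 1/4 = 1/16.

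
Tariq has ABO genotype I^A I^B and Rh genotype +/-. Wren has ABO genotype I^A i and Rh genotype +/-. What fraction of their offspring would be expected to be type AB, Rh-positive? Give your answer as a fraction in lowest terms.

ABO cross I^A I^B × I^A i → offspring phenotypes: 1/2 A, 1/4 B, 1/4 AB.
Rh cross +/- × +/- → 3/4 Rh+, 1/4 Rh-.
Independent loci: P(type AB, Rh-positive) = 1/4 × 3/4 = 3/16.

3/16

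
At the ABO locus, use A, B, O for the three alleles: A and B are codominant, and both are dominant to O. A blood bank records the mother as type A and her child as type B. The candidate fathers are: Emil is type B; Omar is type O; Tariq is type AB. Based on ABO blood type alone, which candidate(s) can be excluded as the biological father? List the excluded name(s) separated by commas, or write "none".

Omar

A candidate is excluded only if no genotype consistent with his phenotype could produce a type B child with a type A mother.
Omar (type O): no genotype consistent with that phenotype can produce a type-B child with a type-A mother.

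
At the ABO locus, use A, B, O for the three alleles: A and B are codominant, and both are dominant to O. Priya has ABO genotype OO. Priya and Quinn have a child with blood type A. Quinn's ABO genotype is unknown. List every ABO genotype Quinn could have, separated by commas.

AA, AB, AO

For each candidate genotype of Quinn, check whether crossing it with OO can produce every observed child phenotype.
  AA → possible child types {A} ✓
  AB → possible child types {A, B} ✓
  AO → possible child types {O, A} ✓
  BB → possible child types {B} ✗
  BO → possible child types {O, B} ✗
  OO → possible child types {O} ✗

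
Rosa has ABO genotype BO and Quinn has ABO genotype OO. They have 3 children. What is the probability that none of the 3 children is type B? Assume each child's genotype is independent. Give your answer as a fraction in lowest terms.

1/8

ABO cross BO × OO → 1/2 O, 1/2 B.
So P(type B) = 1/2 per child.
P(not type B) = 1/2 for one child; (1/2)^3 = 1/8.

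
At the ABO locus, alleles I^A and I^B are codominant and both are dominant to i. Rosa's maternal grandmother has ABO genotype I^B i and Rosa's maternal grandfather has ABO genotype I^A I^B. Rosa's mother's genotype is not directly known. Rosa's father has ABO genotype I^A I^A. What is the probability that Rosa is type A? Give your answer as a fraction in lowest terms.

1/2

Rosa's mother's ABO genotype from I^B i × I^A I^B: 1/4 I^A I^B, 1/4 I^A i, 1/4 I^B I^B, 1/4 I^B i.
Crossing each possibility with the father I^A I^A and summing P(type A): 1/4·1/2 + 1/4·1 + 1/4·0 + 1/4·1/2 = 1/2.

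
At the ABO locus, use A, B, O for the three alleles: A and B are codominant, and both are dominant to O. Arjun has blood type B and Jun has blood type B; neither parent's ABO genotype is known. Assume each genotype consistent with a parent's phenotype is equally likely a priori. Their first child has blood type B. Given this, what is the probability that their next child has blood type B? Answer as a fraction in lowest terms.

Possible genotypes: Arjun ∈ {BB, BO}; Jun ∈ {BB, BO}.
Weight each parental genotype pair by prior × P(type-B child):
  BB × BB: posterior weight 4/15; P(next child type B) = 1.
  BB × BO: posterior weight 4/15; P(next child type B) = 1.
  BO × BB: posterior weight 4/15; P(next child type B) = 1.
  BO × BO: posterior weight 1/5; P(next child type B) = 3/4.
Weighted sum = 19/20.

19/20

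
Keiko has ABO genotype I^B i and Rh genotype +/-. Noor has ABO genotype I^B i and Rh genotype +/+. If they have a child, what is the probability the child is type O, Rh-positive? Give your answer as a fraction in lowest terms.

ABO cross I^B i × I^B i → offspring phenotypes: 1/4 O, 3/4 B.
Rh cross +/- × +/+ → 1 Rh+.
Independent loci: P(type O, Rh-positive) = 1/4 × 1 = 1/4.

1/4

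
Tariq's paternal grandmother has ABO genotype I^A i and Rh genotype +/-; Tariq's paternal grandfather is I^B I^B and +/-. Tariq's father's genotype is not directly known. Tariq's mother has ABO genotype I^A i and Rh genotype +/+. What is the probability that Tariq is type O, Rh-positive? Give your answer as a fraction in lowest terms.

1/8

Tariq's father's ABO genotype from I^A i × I^B I^B: 1/2 I^A I^B, 1/2 I^B i.
Crossing each possibility with the mother I^A i and summing P(type O): 1/2·0 + 1/2·1/4 = 1/8.
Similarly for Rh via the father's Rh distribution: P(Rh+) = 1.
Independent loci: 1/8 × 1 = 1/8.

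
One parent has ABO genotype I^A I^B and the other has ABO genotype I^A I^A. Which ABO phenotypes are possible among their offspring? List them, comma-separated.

A, AB

Gametes from I^A I^B × I^A I^A give offspring ABO genotypes I^A I^A, I^A I^B, i.e. phenotypes A, AB.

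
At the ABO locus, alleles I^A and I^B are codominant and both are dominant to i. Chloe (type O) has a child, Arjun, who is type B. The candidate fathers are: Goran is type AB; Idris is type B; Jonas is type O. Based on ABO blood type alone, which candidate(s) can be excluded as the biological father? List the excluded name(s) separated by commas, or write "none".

Jonas

A candidate is excluded only if no genotype consistent with his phenotype could produce a type B child with a type O mother.
Jonas (type O): no genotype consistent with that phenotype can produce a type-B child with a type-O mother.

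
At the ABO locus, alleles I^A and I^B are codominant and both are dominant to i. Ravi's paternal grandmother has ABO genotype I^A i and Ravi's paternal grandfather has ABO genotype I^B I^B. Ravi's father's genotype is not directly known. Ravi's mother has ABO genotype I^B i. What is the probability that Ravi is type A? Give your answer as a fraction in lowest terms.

Ravi's father's ABO genotype from I^A i × I^B I^B: 1/2 I^A I^B, 1/2 I^B i.
Crossing each possibility with the mother I^B i and summing P(type A): 1/2·1/4 + 1/2·0 = 1/8.

1/8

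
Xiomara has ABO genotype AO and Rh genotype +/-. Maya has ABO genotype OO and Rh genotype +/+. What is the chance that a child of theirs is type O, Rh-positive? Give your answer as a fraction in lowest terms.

1/2

ABO cross AO × OO → offspring phenotypes: 1/2 O, 1/2 A.
Rh cross +/- × +/+ → 1 Rh+.
Independent loci: P(type O, Rh-positive) = 1/2 × 1 = 1/2.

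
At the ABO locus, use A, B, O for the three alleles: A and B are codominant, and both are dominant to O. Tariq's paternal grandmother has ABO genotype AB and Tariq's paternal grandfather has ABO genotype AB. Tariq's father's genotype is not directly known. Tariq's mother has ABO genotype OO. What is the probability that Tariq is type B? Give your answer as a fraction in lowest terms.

Tariq's father's ABO genotype from AB × AB: 1/4 AA, 1/2 AB, 1/4 BB.
Crossing each possibility with the mother OO and summing P(type B): 1/4·0 + 1/2·1/2 + 1/4·1 = 1/2.

1/2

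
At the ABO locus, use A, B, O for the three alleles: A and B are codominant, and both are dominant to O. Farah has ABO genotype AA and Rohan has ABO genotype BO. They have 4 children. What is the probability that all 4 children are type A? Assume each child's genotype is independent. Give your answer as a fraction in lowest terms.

1/16

ABO cross AA × BO → 1/2 A, 1/2 AB.
So P(type A) = 1/2 per child.
All 4 independent: (1/2)^4 = 1/16.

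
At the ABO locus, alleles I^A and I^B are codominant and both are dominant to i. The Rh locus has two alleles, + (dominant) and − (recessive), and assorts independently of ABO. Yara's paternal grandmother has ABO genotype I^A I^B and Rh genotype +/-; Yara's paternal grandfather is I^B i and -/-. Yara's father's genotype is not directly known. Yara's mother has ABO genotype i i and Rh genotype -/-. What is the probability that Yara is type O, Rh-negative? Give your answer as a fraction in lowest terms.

3/16

Yara's father's ABO genotype from I^A I^B × I^B i: 1/4 I^A I^B, 1/4 I^A i, 1/4 I^B I^B, 1/4 I^B i.
Crossing each possibility with the mother i i and summing P(type O): 1/4·0 + 1/4·1/2 + 1/4·0 + 1/4·1/2 = 1/4.
Similarly for Rh via the father's Rh distribution: P(Rh-) = 3/4.
Independent loci: 1/4 × 3/4 = 3/16.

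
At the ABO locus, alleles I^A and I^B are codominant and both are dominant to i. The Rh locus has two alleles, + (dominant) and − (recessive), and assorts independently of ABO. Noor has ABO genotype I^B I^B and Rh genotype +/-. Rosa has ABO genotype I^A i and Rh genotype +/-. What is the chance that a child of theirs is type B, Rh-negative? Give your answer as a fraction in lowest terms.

1/8

ABO cross I^B I^B × I^A i → offspring phenotypes: 1/2 B, 1/2 AB.
Rh cross +/- × +/- → 3/4 Rh+, 1/4 Rh-.
Independent loci: P(type B, Rh-negative) = 1/2 × 1/4 = 1/8.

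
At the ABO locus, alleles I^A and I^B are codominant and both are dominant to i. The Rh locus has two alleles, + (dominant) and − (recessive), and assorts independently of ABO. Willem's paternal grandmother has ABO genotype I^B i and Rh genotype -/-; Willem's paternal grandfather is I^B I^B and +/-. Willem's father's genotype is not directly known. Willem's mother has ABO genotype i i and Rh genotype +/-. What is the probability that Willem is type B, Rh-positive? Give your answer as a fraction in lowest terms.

15/32

Willem's father's ABO genotype from I^B i × I^B I^B: 1/2 I^B I^B, 1/2 I^B i.
Crossing each possibility with the mother i i and summing P(type B): 1/2·1 + 1/2·1/2 = 3/4.
Similarly for Rh via the father's Rh distribution: P(Rh+) = 5/8.
Independent loci: 3/4 × 5/8 = 15/32.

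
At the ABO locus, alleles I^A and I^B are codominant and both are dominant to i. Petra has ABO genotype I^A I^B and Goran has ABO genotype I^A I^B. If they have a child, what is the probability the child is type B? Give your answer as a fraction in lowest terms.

ABO cross I^A I^B × I^A I^B → offspring phenotypes: 1/4 A, 1/4 B, 1/2 AB.
So P(type B) = 1/4.

1/4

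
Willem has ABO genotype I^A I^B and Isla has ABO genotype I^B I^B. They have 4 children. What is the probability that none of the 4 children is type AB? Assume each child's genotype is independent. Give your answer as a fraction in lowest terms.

1/16

ABO cross I^A I^B × I^B I^B → 1/2 B, 1/2 AB.
So P(type AB) = 1/2 per child.
P(not type AB) = 1/2 for one child; (1/2)^4 = 1/16.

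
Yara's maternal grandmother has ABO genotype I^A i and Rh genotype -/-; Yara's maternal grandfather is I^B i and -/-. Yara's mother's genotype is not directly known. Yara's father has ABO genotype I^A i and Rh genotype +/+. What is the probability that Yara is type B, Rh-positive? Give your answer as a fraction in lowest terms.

1/8

Yara's mother's ABO genotype from I^A i × I^B i: 1/4 I^A I^B, 1/4 I^A i, 1/4 I^B i, 1/4 i i.
Crossing each possibility with the father I^A i and summing P(type B): 1/4·1/4 + 1/4·0 + 1/4·1/4 + 1/4·0 = 1/8.
Similarly for Rh via the mother's Rh distribution: P(Rh+) = 1.
Independent loci: 1/8 × 1 = 1/8.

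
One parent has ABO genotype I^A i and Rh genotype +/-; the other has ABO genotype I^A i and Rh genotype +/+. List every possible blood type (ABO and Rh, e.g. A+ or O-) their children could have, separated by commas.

O+, A+

Gametes from I^A i × I^A i give offspring ABO genotypes I^A I^A, I^A i, i i, i.e. phenotypes O, A.
Rh cross +/- × +/+ → phenotypes Rh+.
Combining independently: O+, A+.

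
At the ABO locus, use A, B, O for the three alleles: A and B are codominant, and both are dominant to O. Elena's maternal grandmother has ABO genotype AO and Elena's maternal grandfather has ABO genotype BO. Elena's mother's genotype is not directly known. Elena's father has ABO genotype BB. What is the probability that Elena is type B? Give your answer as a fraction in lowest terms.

3/4

Elena's mother's ABO genotype from AO × BO: 1/4 AB, 1/4 AO, 1/4 BO, 1/4 OO.
Crossing each possibility with the father BB and summing P(type B): 1/4·1/2 + 1/4·1/2 + 1/4·1 + 1/4·1 = 3/4.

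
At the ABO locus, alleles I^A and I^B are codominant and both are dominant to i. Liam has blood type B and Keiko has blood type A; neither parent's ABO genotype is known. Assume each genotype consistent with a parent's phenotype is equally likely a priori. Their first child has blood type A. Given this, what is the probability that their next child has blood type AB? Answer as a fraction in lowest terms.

Possible genotypes: Liam ∈ {I^B I^B, I^B i}; Keiko ∈ {I^A I^A, I^A i}.
Weight each parental genotype pair by prior × P(type-A child):
  I^B i × I^A I^A: posterior weight 2/3; P(next child type AB) = 1/2.
  I^B i × I^A i: posterior weight 1/3; P(next child type AB) = 1/4.
Weighted sum = 5/12.

5/12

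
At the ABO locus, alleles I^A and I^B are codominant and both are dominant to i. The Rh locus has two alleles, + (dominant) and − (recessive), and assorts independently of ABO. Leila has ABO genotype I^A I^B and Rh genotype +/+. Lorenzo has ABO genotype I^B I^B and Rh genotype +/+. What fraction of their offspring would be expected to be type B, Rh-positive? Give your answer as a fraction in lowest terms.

1/2

ABO cross I^A I^B × I^B I^B → offspring phenotypes: 1/2 B, 1/2 AB.
Rh cross +/+ × +/+ → 1 Rh+.
Independent loci: P(type B, Rh-positive) = 1/2 × 1 = 1/2.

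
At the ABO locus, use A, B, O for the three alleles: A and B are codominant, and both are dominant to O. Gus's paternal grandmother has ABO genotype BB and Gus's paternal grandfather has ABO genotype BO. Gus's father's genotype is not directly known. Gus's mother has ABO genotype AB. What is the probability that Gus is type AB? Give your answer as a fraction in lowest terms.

Gus's father's ABO genotype from BB × BO: 1/2 BB, 1/2 BO.
Crossing each possibility with the mother AB and summing P(type AB): 1/2·1/2 + 1/2·1/4 = 3/8.

3/8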